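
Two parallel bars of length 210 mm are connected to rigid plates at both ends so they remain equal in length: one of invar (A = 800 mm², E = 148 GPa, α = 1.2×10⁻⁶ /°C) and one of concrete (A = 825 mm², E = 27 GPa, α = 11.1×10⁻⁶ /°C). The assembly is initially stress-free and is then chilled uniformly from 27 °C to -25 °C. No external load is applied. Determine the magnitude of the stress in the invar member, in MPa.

σ ≈ 12.1 MPa (compressive)

Both members must finish at the same length. With the larger α, the concrete tends to over-contract; the plates restrain it, putting the concrete in tension and the invar in compression. With no external load the two internal forces are equal and opposite, magnitude P.
Equating the net (thermal + elastic) strains gives |α₁ − α₂|·ΔT = P·[1/(A₁E₁) + 1/(A₂E₂)].
|α₁ − α₂|·ΔT = 9.9×10⁻⁶ × 52 = 0.0005148.
1/(A₁E₁) + 1/(A₂E₂) = 1/(800×148×10³) + 1/(825×27×10³) = 5.334×10⁻⁸ N⁻¹.
So P = 0.0005148 / 5.334×10⁻⁸ = 9.651 kN.
σ_{invar} = P/A₁ = 9651/800 = 12.06 MPa, compressive.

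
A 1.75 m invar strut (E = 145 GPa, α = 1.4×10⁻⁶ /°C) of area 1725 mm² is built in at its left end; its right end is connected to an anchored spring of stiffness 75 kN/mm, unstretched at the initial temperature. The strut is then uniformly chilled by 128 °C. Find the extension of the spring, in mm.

δ ≈ 0.206 mm

Free thermal contraction: δ_free = αΔT L = 1.4×10⁻⁶ × 128 × 1750 = 0.3136 mm.
With a force P in the spring, the elastic change of the strut is PL/(AE) and that of the spring is P/k; compatibility requires their sum to equal δ_free.
So P = δ_free / [L/(AE) + 1/k] = 0.3136 / [ 1750/(1725×145×10³) + 1/(75×10³) ].
P = 0.3136 / 2.033×10⁻⁵ = 15430 N.
Spring extension = P/k = 15430/(75×10³) = 0.2057 mm.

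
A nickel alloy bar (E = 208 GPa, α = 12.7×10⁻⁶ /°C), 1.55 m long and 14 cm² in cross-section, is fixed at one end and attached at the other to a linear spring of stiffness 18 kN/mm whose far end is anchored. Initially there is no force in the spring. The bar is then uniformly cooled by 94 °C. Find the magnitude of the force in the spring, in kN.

P ≈ 30.4 kN

The unrestrained thermal change is αΔT L = 12.7×10⁻⁶ × 94 × 1550 = 1.85 mm.
Let P be the tensile force in the spring. The bar extends elastically by PL/(AE) and the spring stretches by P/k; together these equal δ_free.
P [ L/(AE) + 1/k ] = δ_free → P [ 1550/(1400×208×10³) + 1/(18×10³) ] = 1.85.
P = 1.85 / 6.088×10⁻⁵ = 30390 N.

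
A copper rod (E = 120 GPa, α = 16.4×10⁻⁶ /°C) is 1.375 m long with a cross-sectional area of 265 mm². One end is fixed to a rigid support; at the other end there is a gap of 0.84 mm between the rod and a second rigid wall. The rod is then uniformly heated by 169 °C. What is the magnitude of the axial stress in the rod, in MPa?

σ ≈ 259 MPa (compressive)

Free thermal elongation = αΔT L = 16.4×10⁻⁶ × 169 × 1375 = 3.811 mm.
This exceeds the 0.84 mm gap, so the wall pushes back. The portion of expansion that must be recovered elastically is δ_free − gap = 3.811 − 0.84 = 2.971 mm.
That suppressed elongation corresponds to σ = E·Δ/L = 120×10³ × 2.971/1375 = 259.3 MPa.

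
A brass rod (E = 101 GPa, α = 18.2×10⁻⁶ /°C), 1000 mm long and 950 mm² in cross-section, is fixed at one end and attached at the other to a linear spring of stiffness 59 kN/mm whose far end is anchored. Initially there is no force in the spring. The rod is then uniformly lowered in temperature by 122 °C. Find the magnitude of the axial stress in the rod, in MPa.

σ ≈ 85.4 MPa (tensile)

Free thermal contraction: δ_free = αΔT L = 18.2×10⁻⁶ × 122 × 1000 = 2.22 mm.
With a force P in the spring, the elastic change of the rod is PL/(AE) and that of the spring is P/k; compatibility requires their sum to equal δ_free.
P [ L/(AE) + 1/k ] = δ_free → P [ 1000/(950×101×10³) + 1/(59×10³) ] = 2.22.
P = 2.22 / 2.737×10⁻⁵ = 81120 N.
σ = P/A = 81120/950 = 85.39 MPa.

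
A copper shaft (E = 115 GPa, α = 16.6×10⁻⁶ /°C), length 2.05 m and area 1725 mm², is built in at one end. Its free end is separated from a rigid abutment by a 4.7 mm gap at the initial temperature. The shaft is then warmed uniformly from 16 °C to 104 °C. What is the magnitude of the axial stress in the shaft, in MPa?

σ ≈ 0 MPa

Unrestrained expansion: δ_free = αΔT L = 16.6×10⁻⁶ × 88 × 2050 = 2.995 mm.
This is smaller than the 4.7 mm clearance, so the shaft expands freely without reaching the stop — the stress is zero.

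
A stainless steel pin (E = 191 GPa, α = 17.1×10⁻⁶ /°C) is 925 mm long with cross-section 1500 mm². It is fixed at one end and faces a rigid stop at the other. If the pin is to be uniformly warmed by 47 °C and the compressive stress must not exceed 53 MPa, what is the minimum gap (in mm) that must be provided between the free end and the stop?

With no wall the pin would lengthen by αΔT L = 17.1×10⁻⁶ × 47 × 925 = 0.7434 mm.
At the allowable stress the elastic shortening the wall may impose is σL/E = 53 × 925 / (191×10³) = 0.2567 mm.
So the gap has to take up the difference, g_min = δ_free − σL/E = 0.7434 − 0.2567 = 0.4867 mm.

g ≈ 0.487 mm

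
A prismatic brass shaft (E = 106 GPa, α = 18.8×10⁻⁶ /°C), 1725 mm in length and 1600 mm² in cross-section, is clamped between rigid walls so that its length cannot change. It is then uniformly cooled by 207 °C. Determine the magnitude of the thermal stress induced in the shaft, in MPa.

With length fixed, the mechanical strain must cancel the thermal strain αΔT = 18.8×10⁻⁶ × 207 = 3891.6×10⁻⁶.
σ = EαΔT = 106×10³ × 18.8×10⁻⁶ × 207 = 412.5 MPa (tensile; the shaft is trying to contract).

σ ≈ 413 MPa (tensile)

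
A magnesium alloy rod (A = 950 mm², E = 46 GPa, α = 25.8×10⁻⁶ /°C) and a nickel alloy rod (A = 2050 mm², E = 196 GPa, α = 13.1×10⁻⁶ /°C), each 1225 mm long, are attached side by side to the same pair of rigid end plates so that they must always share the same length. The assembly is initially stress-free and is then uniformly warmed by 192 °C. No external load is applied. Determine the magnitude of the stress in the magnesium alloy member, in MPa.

σ ≈ 101 MPa (compressive)

Equilibrium of a rigid end plate with no external load gives equal and opposite internal forces ±P in the two members. Since α_{magnesium alloy} > α_{nickel alloy}, heating drives the magnesium alloy into compression and the nickel alloy into tension.
Equating the net (thermal + elastic) strains gives |α₁ − α₂|·ΔT = P·[1/(A₁E₁) + 1/(A₂E₂)].
|α₁ − α₂|·ΔT = 12.7×10⁻⁶ × 192 = 0.002438.
1/(A₁E₁) + 1/(A₂E₂) = 1/(950×46×10³) + 1/(2050×196×10³) = 2.537×10⁻⁸ N⁻¹.
P = 0.002438 / 2.537×10⁻⁸ = 96110 N = 96.11 kN.
σ_{magnesium alloy} = P/A₁ = 96110/950 = 101.2 MPa, compressive.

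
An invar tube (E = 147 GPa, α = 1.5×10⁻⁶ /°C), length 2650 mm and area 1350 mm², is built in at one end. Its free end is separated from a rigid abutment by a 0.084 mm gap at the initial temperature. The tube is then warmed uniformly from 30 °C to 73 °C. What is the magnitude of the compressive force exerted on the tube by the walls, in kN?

P ≈ 6.51 kN

Unrestrained expansion: δ_free = αΔT L = 1.5×10⁻⁶ × 43 × 2650 = 0.1709 mm.
This exceeds the 0.084 mm gap, so the wall pushes back. The portion of expansion that must be recovered elastically is δ_free − gap = 0.1709 − 0.084 = 0.08692 mm.
That suppressed elongation corresponds to σ = E·Δ/L = 147×10³ × 0.08692/2650 = 4.822 MPa.
P = σA = 4.822 × 1350 = 6.51 kN.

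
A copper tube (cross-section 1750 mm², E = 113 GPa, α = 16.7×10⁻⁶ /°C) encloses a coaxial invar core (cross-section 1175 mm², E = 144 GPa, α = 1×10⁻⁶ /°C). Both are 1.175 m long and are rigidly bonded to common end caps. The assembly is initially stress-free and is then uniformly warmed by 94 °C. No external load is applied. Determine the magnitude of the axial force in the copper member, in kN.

P ≈ 135 kN (compressive in the copper)

Equilibrium of a rigid end plate with no external load gives equal and opposite internal forces ±P in the two members. Since α_{copper} > α_{invar}, heating drives the copper into compression and the invar into tension.
Equating the net (thermal + elastic) strains gives |α₁ − α₂|·ΔT = P·[1/(A₁E₁) + 1/(A₂E₂)].
|α₁ − α₂|·ΔT = 15.7×10⁻⁶ × 94 = 0.001476.
1/(A₁E₁) + 1/(A₂E₂) = 1/(1750×113×10³) + 1/(1175×144×10³) = 1.097×10⁻⁸ N⁻¹.
So P = 0.001476 / 1.097×10⁻⁸ = 134.6 kN.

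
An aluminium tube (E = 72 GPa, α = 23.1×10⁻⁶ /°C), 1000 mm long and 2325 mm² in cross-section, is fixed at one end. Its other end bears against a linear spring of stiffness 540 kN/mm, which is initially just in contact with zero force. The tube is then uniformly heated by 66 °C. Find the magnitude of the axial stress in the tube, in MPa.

Free thermal expansion: δ_free = αΔT L = 23.1×10⁻⁶ × 66 × 1000 = 1.525 mm.
Let P be the compressive force at the spring. The tube shortens elastically by PL/(AE) and the spring compresses by P/k; together these equal δ_free.
P [ L/(AE) + 1/k ] = δ_free → P [ 1000/(2325×72×10³) + 1/(540×10³) ] = 1.525.
P = 1.525 / 7.826×10⁻⁶ = 194800 N.
σ = P/A = 194800/2325 = 83.79 MPa.

σ ≈ 83.8 MPa (compressive)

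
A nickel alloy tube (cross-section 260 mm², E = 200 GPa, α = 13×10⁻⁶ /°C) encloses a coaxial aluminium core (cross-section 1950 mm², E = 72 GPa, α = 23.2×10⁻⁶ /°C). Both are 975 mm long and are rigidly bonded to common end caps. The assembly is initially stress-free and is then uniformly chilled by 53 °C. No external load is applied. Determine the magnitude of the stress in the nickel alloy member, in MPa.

The aluminium has the larger α, so on cooling it would change length more than the nickel alloy if both were free. The rigid plates force a common final length, so the aluminium is put into tension and the nickel alloy into compression, with equal and opposite forces P (no external load).
Compatibility of the two members (thermal + elastic change equal): (α₁ − α₂)ΔT = P·[1/(A₁E₁) + 1/(A₂E₂)].
|α₁ − α₂|·ΔT = 10.2×10⁻⁶ × 53 = 0.0005406.
1/(A₁E₁) + 1/(A₂E₂) = 1/(260×200×10³) + 1/(1950×72×10³) = 2.635×10⁻⁸ N⁻¹.
So P = 0.0005406 / 2.635×10⁻⁸ = 20.51 kN.
σ_{nickel alloy} = P/A₁ = 20510/260 = 78.9 MPa, compressive.

σ ≈ 78.9 MPa (compressive)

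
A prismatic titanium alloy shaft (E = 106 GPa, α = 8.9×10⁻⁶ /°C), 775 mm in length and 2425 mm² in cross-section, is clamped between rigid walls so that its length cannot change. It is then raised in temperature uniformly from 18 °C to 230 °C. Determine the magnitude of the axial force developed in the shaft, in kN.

P ≈ 485 kN (compressive)

With zero net strain, σ = E·αΔT = 106 GPa × 8.9×10⁻⁶ × 212 = 200 MPa.
Then P = σA = 200 × 2425 mm² = 485 kN, compressive.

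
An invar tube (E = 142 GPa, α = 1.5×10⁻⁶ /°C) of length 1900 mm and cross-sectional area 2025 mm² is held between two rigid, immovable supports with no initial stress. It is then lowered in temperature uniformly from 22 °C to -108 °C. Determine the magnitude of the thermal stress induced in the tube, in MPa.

σ ≈ 27.7 MPa (tensile)

Because both ends are immovable the net strain is zero, and the suppressed thermal strain is αΔT = 1.5×10⁻⁶ × 130 = 195×10⁻⁶.
Hence σ = E·αΔT = 142×10³ × 195×10⁻⁶ = 27.69 MPa, tensile.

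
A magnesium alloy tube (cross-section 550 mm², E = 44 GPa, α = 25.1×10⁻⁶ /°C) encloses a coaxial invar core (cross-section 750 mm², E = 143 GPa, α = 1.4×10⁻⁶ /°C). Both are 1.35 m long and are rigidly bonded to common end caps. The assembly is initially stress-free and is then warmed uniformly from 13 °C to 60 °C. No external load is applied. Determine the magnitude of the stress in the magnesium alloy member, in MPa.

σ ≈ 40 MPa (compressive)

Both members must finish at the same length. With the larger α, the magnesium alloy tends to over-expand; the plates restrain it, putting the magnesium alloy in compression and the invar in tension. With no external load the two internal forces are equal and opposite, magnitude P.
Compatibility of the two members (thermal + elastic change equal): (α₁ − α₂)ΔT = P·[1/(A₁E₁) + 1/(A₂E₂)].
|α₁ − α₂|·ΔT = 23.7×10⁻⁶ × 47 = 0.001114.
1/(A₁E₁) + 1/(A₂E₂) = 1/(550×44×10³) + 1/(750×143×10³) = 5.065×10⁻⁸ N⁻¹.
P = 0.001114 / 5.065×10⁻⁸ = 21990 N = 21.99 kN.
σ_{magnesium alloy} = P/A₁ = 21990/550 = 39.99 MPa, compressive.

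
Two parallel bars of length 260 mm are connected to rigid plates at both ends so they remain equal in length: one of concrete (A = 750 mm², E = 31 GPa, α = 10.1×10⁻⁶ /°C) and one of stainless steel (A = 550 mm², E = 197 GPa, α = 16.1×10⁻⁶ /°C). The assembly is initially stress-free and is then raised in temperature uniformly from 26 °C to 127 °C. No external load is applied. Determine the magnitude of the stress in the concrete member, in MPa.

σ ≈ 15.5 MPa (tensile)

Both members must finish at the same length. With the larger α, the stainless steel tends to over-expand; the plates restrain it, putting the stainless steel in compression and the concrete in tension. With no external load the two internal forces are equal and opposite, magnitude P.
Setting the final lengths equal and cancelling L: (α₁ − α₂)ΔT = P/(A₁E₁) + P/(A₂E₂).
|α₁ − α₂|·ΔT = 6×10⁻⁶ × 101 = 0.000606.
1/(A₁E₁) + 1/(A₂E₂) = 1/(750×31×10³) + 1/(550×197×10³) = 5.224×10⁻⁸ N⁻¹.
So P = 0.000606 / 5.224×10⁻⁸ = 11.6 kN.
σ_{concrete} = P/A₁ = 11600/750 = 15.47 MPa, tensile.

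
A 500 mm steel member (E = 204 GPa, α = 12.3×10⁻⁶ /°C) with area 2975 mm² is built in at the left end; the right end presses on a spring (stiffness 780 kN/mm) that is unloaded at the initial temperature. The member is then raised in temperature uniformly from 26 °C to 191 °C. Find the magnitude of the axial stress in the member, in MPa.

σ ≈ 162 MPa (compressive)

Free thermal expansion: δ_free = αΔT L = 12.3×10⁻⁶ × 165 × 500 = 1.015 mm.
Let P be the compressive force at the spring. The member shortens elastically by PL/(AE) and the spring compresses by P/k; together these equal δ_free.
So P = δ_free / [L/(AE) + 1/k] = 1.015 / [ 500/(2975×204×10³) + 1/(780×10³) ].
P = 1.015 / 2.106×10⁻⁶ = 481900 N.
σ = P/A = 481900/2975 = 162 MPa.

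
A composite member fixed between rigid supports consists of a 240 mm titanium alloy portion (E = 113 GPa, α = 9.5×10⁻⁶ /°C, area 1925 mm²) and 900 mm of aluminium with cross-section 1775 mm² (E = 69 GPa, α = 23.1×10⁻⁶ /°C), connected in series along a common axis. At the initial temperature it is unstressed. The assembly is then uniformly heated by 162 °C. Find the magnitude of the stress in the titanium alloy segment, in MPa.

If the supports were absent, the total length change would be Σ αᵢΔT Lᵢ = 9.5×10⁻⁶×162×240 + 23.1×10⁻⁶×162×900 = 3.737 mm.
The rigid supports impose zero overall length change; the single axial force P common to all segments must satisfy P Σ Lᵢ/(AᵢEᵢ) = δ_free.
The series flexibility is Σ Lᵢ/(AᵢEᵢ) = 240/(1925×113×10³) + 900/(1775×69×10³) = 8.452×10⁻⁶ mm/N.
So P = 3.737 / 8.452×10⁻⁶ = 442.2 kN, compressive.
σ_{titanium alloy} = P / A = 442200 / 1925 = 229.7 MPa.

σ ≈ 230 MPa (compressive)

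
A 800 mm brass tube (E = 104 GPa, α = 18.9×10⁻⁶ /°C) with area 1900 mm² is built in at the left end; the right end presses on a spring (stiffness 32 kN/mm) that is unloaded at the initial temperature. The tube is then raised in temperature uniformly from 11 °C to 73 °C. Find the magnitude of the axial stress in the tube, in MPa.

If the spring were absent the tube would lengthen by αΔT L = 18.9×10⁻⁶ × 62 × 800 = 0.9374 mm.
With a force P in the spring, the elastic change of the tube is PL/(AE) and that of the spring is P/k; compatibility requires their sum to equal δ_free.
So P = δ_free / [L/(AE) + 1/k] = 0.9374 / [ 800/(1900×104×10³) + 1/(32×10³) ].
P = 0.9374 / 3.53×10⁻⁵ = 26560 N.
σ = P/A = 26560/1900 = 13.98 MPa.

σ ≈ 14 MPa (compressive)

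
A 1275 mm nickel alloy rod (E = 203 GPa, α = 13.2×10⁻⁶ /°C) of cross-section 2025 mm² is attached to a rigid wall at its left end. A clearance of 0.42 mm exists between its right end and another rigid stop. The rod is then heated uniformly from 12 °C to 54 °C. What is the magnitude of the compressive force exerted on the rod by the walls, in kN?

If the wall were absent the rod would grow by αΔT L = 13.2×10⁻⁶ × 42 × 1275 = 0.7069 mm.
After closing the 0.42 mm clearance, 0.7069 − 0.42 = 0.2869 mm of expansion remains to be suppressed by the wall.
So σ = E(δ_free − g)/L = 203×10³ × 0.2869/1275 = 45.67 MPa.
Force on the wall = σA = 45.67 × 2025 mm² = 92.49 kN.

P ≈ 92.5 kN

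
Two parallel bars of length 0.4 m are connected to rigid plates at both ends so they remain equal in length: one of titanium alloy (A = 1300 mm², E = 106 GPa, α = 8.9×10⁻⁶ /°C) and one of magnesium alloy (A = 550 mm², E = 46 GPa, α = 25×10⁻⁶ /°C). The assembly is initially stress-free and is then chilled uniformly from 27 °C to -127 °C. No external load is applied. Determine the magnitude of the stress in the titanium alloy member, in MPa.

Equilibrium of a rigid end plate with no external load gives equal and opposite internal forces ±P in the two members. Since α_{magnesium alloy} > α_{titanium alloy}, cooling drives the magnesium alloy into tension and the titanium alloy into compression.
Setting the final lengths equal and cancelling L: (α₁ − α₂)ΔT = P/(A₁E₁) + P/(A₂E₂).
|α₁ − α₂|·ΔT = 16.1×10⁻⁶ × 154 = 0.002479.
1/(A₁E₁) + 1/(A₂E₂) = 1/(1300×106×10³) + 1/(550×46×10³) = 4.678×10⁻⁸ N⁻¹.
So P = 0.002479 / 4.678×10⁻⁸ = 53 kN.
σ_{titanium alloy} = P/A₁ = 53000/1300 = 40.77 MPa, compressive.

σ ≈ 40.8 MPa (compressive)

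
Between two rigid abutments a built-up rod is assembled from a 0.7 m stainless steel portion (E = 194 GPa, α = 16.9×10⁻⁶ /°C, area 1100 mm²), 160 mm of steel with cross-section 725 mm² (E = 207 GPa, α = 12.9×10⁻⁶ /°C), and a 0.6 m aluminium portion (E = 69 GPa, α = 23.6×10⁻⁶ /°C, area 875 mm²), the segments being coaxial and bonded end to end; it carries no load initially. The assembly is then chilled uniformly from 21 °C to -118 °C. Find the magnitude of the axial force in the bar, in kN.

P ≈ 273 kN (tensile)

If the supports were absent, the total length change would be Σ αᵢΔT Lᵢ = 16.9×10⁻⁶×139×700 + 12.9×10⁻⁶×139×160 + 23.6×10⁻⁶×139×600 = 3.9 mm.
Since the ends are fixed, an axial force P builds up, equal in every segment, with P · Σ Lᵢ/(AᵢEᵢ) = δ_free.
Σ Lᵢ/(AᵢEᵢ) = 700/(1100×194×10³) + 160/(725×207×10³) + 600/(875×69×10³) = 1.428×10⁻⁵ mm/N.
Hence P = δ_free / Σ(L/AE) = 3.9/1.428×10⁻⁵ = 273 kN (tensile).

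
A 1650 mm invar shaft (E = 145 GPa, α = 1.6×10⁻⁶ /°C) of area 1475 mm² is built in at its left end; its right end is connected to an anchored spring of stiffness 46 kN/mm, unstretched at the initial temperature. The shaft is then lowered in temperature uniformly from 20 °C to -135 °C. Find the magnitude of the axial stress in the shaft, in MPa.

σ ≈ 9.42 MPa (tensile)

The unrestrained thermal change is αΔT L = 1.6×10⁻⁶ × 155 × 1650 = 0.4092 mm.
With a force P in the spring, the elastic change of the shaft is PL/(AE) and that of the spring is P/k; compatibility requires their sum to equal δ_free.
P [ L/(AE) + 1/k ] = δ_free → P [ 1650/(1475×145×10³) + 1/(46×10³) ] = 0.4092.
P = 0.4092 / 2.945×10⁻⁵ = 13890 N.
σ = P/A = 13890/1475 = 9.419 MPa.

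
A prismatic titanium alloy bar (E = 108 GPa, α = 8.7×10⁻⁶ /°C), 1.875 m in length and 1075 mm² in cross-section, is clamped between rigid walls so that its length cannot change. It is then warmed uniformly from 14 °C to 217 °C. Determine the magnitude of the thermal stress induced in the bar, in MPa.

σ ≈ 191 MPa (compressive)

With length fixed, the mechanical strain must cancel the thermal strain αΔT = 8.7×10⁻⁶ × 203 = 1766.1×10⁻⁶.
σ = EαΔT = 108×10³ × 8.7×10⁻⁶ × 203 = 190.7 MPa (compressive; the bar is trying to expand).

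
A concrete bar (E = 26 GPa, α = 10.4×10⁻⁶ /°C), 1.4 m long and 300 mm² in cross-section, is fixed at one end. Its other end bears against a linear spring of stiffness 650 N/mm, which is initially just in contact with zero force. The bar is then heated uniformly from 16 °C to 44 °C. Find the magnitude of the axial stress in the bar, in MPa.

Free thermal expansion: δ_free = αΔT L = 10.4×10⁻⁶ × 28 × 1400 = 0.4077 mm.
With a force P in the spring, the elastic change of the bar is PL/(AE) and that of the spring is P/k; compatibility requires their sum to equal δ_free.
So P = δ_free / [L/(AE) + 1/k] = 0.4077 / [ 1400/(300×26×10³) + 1/(650) ].
P = 0.4077 / 0.001718 = 237.3 N.
σ = P/A = 237.3/300 = 0.791 MPa.

σ ≈ 0.791 MPa (compressive)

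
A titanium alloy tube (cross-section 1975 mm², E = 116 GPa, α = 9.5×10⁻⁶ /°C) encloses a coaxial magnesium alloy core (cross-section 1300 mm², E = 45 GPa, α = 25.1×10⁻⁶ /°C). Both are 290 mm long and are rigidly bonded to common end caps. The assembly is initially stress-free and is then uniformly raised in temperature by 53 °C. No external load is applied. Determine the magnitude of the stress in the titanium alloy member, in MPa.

σ ≈ 19.5 MPa (tensile)

The magnesium alloy has the larger α, so on heating it would change length more than the titanium alloy if both were free. The rigid plates force a common final length, so the magnesium alloy is put into compression and the titanium alloy into tension, with equal and opposite forces P (no external load).
Equating the net (thermal + elastic) strains gives |α₁ − α₂|·ΔT = P·[1/(A₁E₁) + 1/(A₂E₂)].
|α₁ − α₂|·ΔT = 15.6×10⁻⁶ × 53 = 0.0008268.
1/(A₁E₁) + 1/(A₂E₂) = 1/(1975×116×10³) + 1/(1300×45×10³) = 2.146×10⁻⁸ N⁻¹.
P = 0.0008268 / 2.146×10⁻⁸ = 38530 N = 38.53 kN.
σ_{titanium alloy} = P/A₁ = 38530/1975 = 19.51 MPa, tensile.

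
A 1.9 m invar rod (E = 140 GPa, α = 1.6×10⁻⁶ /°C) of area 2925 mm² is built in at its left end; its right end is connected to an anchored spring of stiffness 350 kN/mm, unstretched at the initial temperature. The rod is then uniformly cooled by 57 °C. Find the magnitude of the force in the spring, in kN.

The unrestrained thermal change is αΔT L = 1.6×10⁻⁶ × 57 × 1900 = 0.1733 mm.
Let P be the tensile force in the spring. The rod extends elastically by PL/(AE) and the spring stretches by P/k; together these equal δ_free.
So P = δ_free / [L/(AE) + 1/k] = 0.1733 / [ 1900/(2925×140×10³) + 1/(350×10³) ].
P = 0.1733 / 7.497×10⁻⁶ = 23110 N.

P ≈ 23.1 kN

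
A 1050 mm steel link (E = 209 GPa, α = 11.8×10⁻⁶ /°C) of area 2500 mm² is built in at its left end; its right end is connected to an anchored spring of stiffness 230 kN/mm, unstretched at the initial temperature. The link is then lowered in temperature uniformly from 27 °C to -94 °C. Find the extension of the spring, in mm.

δ ≈ 1.03 mm

The unrestrained thermal change is αΔT L = 11.8×10⁻⁶ × 121 × 1050 = 1.499 mm.
With a force P in the spring, the elastic change of the link is PL/(AE) and that of the spring is P/k; compatibility requires their sum to equal δ_free.
P [ L/(AE) + 1/k ] = δ_free → P [ 1050/(2500×209×10³) + 1/(230×10³) ] = 1.499.
P = 1.499 / 6.357×10⁻⁶ = 235800 N.
Spring extension = P/k = 235800/(230×10³) = 1.025 mm.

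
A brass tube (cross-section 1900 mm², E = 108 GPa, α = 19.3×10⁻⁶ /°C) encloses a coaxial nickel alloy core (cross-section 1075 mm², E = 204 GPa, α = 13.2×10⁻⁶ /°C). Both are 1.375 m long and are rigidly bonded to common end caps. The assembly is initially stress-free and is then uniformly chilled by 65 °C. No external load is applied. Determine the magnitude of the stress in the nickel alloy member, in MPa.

Both members must finish at the same length. With the larger α, the brass tends to over-contract; the plates restrain it, putting the brass in tension and the nickel alloy in compression. With no external load the two internal forces are equal and opposite, magnitude P.
Setting the final lengths equal and cancelling L: (α₁ − α₂)ΔT = P/(A₁E₁) + P/(A₂E₂).
|α₁ − α₂|·ΔT = 6.1×10⁻⁶ × 65 = 0.0003965.
1/(A₁E₁) + 1/(A₂E₂) = 1/(1900×108×10³) + 1/(1075×204×10³) = 9.433×10⁻⁹ N⁻¹.
P = 0.0003965 / 9.433×10⁻⁹ = 42030 N = 42.03 kN.
σ_{nickel alloy} = P/A₂ = 42030/1075 = 39.1 MPa, compressive.

σ ≈ 39.1 MPa (compressive)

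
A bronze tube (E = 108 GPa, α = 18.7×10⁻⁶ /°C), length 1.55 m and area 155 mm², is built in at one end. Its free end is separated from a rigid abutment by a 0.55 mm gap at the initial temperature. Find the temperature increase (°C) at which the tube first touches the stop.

ΔT ≈ 19 °C

Contact occurs when the free expansion equals the gap: αΔT L = 0.55 mm.
So ΔT = g/(αL) = 0.55/(18.7×10⁻⁶ × 1550) = 18.98 °C.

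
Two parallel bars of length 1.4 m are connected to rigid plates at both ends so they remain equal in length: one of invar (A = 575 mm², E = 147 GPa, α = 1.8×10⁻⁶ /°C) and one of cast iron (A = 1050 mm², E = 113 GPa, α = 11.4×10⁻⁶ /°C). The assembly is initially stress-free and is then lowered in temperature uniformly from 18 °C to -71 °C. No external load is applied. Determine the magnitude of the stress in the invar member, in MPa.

σ ≈ 73.3 MPa (compressive)

Both members must finish at the same length. With the larger α, the cast iron tends to over-contract; the plates restrain it, putting the cast iron in tension and the invar in compression. With no external load the two internal forces are equal and opposite, magnitude P.
Compatibility of the two members (thermal + elastic change equal): (α₁ − α₂)ΔT = P·[1/(A₁E₁) + 1/(A₂E₂)].
|α₁ − α₂|·ΔT = 9.6×10⁻⁶ × 89 = 0.0008544.
1/(A₁E₁) + 1/(A₂E₂) = 1/(575×147×10³) + 1/(1050×113×10³) = 2.026×10⁻⁸ N⁻¹.
So P = 0.0008544 / 2.026×10⁻⁸ = 42.17 kN.
σ_{invar} = P/A₁ = 42170/575 = 73.35 MPa, compressive.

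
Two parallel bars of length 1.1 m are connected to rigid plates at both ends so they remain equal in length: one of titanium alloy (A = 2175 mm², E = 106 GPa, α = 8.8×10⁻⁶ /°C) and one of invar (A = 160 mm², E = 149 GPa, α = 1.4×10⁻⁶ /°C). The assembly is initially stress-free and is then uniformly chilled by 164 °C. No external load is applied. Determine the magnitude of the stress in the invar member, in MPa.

σ ≈ 164 MPa (compressive)

Both members must finish at the same length. With the larger α, the titanium alloy tends to over-contract; the plates restrain it, putting the titanium alloy in tension and the invar in compression. With no external load the two internal forces are equal and opposite, magnitude P.
Compatibility of the two members (thermal + elastic change equal): (α₁ − α₂)ΔT = P·[1/(A₁E₁) + 1/(A₂E₂)].
|α₁ − α₂|·ΔT = 7.4×10⁻⁶ × 164 = 0.001214.
1/(A₁E₁) + 1/(A₂E₂) = 1/(2175×106×10³) + 1/(160×149×10³) = 4.628×10⁻⁸ N⁻¹.
P = 0.001214 / 4.628×10⁻⁸ = 26220 N = 26.22 kN.
σ_{invar} = P/A₂ = 26220/160 = 163.9 MPa, compressive.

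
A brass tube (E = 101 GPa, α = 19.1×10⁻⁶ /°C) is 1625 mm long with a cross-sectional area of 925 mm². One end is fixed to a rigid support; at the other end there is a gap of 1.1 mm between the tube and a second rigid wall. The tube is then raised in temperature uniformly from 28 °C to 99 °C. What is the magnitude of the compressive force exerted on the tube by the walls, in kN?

Unrestrained expansion: δ_free = αΔT L = 19.1×10⁻⁶ × 71 × 1625 = 2.204 mm.
The gap closes (δ_free > 1.1 mm) and the wall then resists a further 2.204 − 1.1 = 1.104 mm of expansion.
That suppressed elongation corresponds to σ = E·Δ/L = 101×10³ × 1.104/1625 = 68.6 MPa.
Force on the wall = σA = 68.6 × 925 mm² = 63.45 kN.

P ≈ 63.5 kN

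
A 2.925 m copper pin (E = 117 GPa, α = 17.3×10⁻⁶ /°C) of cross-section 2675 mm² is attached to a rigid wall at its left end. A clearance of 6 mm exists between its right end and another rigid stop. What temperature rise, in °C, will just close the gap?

The gap closes when αΔT L = 6 mm, since the pin is still unstressed at that instant.
ΔT = 6 / (17.3×10⁻⁶ × 2925) = 118.6 °C.

ΔT ≈ 119 °C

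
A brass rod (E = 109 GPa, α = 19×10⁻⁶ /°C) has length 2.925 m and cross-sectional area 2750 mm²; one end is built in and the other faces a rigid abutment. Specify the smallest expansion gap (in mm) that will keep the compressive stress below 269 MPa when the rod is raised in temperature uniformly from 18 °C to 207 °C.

Free expansion if unrestrained: δ_free = αΔT L = 19×10⁻⁶ × 189 × 2925 = 10.5 mm.
At the allowable stress the elastic shortening the wall may impose is σL/E = 269 × 2925 / (109×10³) = 7.219 mm.
The gap must absorb the remainder: g_min = 10.5 − 7.219 = 3.285 mm.

g ≈ 3.29 mm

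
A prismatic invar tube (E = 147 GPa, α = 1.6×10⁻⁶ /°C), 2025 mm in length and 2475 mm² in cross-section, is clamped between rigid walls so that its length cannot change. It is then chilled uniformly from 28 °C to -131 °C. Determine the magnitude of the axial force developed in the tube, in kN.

The ends cannot move, so σ = EαΔT = 147×10³ × 1.6×10⁻⁶ × 159 = 37.4 MPa.
Axial force P = σA = 37.4 × 2475 = 92560 N = 92.56 kN, tensile.

P ≈ 92.6 kN (tensile)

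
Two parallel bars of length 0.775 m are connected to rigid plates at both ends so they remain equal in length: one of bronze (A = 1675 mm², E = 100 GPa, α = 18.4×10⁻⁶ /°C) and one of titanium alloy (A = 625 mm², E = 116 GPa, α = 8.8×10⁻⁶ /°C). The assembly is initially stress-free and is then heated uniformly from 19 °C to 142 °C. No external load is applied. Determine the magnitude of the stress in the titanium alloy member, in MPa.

Both members must finish at the same length. With the larger α, the bronze tends to over-expand; the plates restrain it, putting the bronze in compression and the titanium alloy in tension. With no external load the two internal forces are equal and opposite, magnitude P.
Compatibility of the two members (thermal + elastic change equal): (α₁ − α₂)ΔT = P·[1/(A₁E₁) + 1/(A₂E₂)].
|α₁ − α₂|·ΔT = 9.6×10⁻⁶ × 123 = 0.001181.
1/(A₁E₁) + 1/(A₂E₂) = 1/(1675×100×10³) + 1/(625×116×10³) = 1.976×10⁻⁸ N⁻¹.
So P = 0.001181 / 1.976×10⁻⁸ = 59.75 kN.
σ_{titanium alloy} = P/A₂ = 59750/625 = 95.6 MPa, tensile.

σ ≈ 95.6 MPa (tensile)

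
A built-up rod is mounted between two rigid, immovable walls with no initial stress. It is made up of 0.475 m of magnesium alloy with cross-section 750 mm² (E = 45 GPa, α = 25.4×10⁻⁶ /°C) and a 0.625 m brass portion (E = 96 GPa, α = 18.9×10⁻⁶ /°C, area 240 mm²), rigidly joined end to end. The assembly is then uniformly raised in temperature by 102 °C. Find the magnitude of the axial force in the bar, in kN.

P ≈ 59.1 kN (compressive)

With the walls removed the bar would change length by δ_free = Σ αᵢΔT Lᵢ = 25.4×10⁻⁶×102×475 + 18.9×10⁻⁶×102×625 = 2.436 mm.
Since the ends are fixed, an axial force P builds up, equal in every segment, with P · Σ Lᵢ/(AᵢEᵢ) = δ_free.
Σ Lᵢ/(AᵢEᵢ) = 475/(750×45×10³) + 625/(240×96×10³) = 4.12×10⁻⁵ mm/N.
So P = 2.436 / 4.12×10⁻⁵ = 59.11 kN, compressive.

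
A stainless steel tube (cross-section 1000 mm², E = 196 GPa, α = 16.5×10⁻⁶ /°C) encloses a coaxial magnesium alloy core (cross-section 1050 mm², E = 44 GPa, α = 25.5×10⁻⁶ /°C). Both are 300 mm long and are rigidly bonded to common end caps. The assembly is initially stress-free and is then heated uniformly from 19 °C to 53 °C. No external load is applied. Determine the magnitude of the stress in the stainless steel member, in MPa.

Equilibrium of a rigid end plate with no external load gives equal and opposite internal forces ±P in the two members. Since α_{magnesium alloy} > α_{stainless steel}, heating drives the magnesium alloy into compression and the stainless steel into tension.
Equating the net (thermal + elastic) strains gives |α₁ − α₂|·ΔT = P·[1/(A₁E₁) + 1/(A₂E₂)].
|α₁ − α₂|·ΔT = 9×10⁻⁶ × 34 = 0.000306.
1/(A₁E₁) + 1/(A₂E₂) = 1/(1000×196×10³) + 1/(1050×44×10³) = 2.675×10⁻⁸ N⁻¹.
So P = 0.000306 / 2.675×10⁻⁸ = 11.44 kN.
σ_{stainless steel} = P/A₁ = 11440/1000 = 11.44 MPa, tensile.

σ ≈ 11.4 MPa (tensile)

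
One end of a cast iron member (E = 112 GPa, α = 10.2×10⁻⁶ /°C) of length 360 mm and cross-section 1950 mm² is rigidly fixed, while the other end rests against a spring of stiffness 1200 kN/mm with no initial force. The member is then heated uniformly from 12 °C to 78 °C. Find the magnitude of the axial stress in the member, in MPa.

σ ≈ 50.1 MPa (compressive)

If the spring were absent the member would lengthen by αΔT L = 10.2×10⁻⁶ × 66 × 360 = 0.2424 mm.
With a force P in the spring, the elastic change of the member is PL/(AE) and that of the spring is P/k; compatibility requires their sum to equal δ_free.
P [ L/(AE) + 1/k ] = δ_free → P [ 360/(1950×112×10³) + 1/(1200×10³) ] = 0.2424.
P = 0.2424 / 2.482×10⁻⁶ = 97660 N.
σ = P/A = 97660/1950 = 50.08 MPa.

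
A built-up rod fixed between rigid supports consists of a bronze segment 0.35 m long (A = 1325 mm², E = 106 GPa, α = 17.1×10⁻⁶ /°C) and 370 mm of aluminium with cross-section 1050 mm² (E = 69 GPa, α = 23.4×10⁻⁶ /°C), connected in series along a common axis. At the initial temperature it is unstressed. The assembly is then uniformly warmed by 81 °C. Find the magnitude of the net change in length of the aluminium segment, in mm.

If the supports were absent, the total length change would be Σ αᵢΔT Lᵢ = 17.1×10⁻⁶×81×350 + 23.4×10⁻⁶×81×370 = 1.186 mm.
The rigid supports impose zero overall length change; the single axial force P common to all segments must satisfy P Σ Lᵢ/(AᵢEᵢ) = δ_free.
The series flexibility is Σ Lᵢ/(AᵢEᵢ) = 350/(1325×106×10³) + 370/(1050×69×10³) = 7.599×10⁻⁶ mm/N.
So P = 1.186 / 7.599×10⁻⁶ = 156.1 kN, compressive.
For the aluminium segment, free thermal change = 23.4×10⁻⁶×81×370 = 0.7013 mm and elastic change from P = 156100×370/(1050×69×10³) = 0.7971 mm; these oppose, so the net change is 0.0958 mm (segment shortens).

|ΔL| ≈ 0.0958 mm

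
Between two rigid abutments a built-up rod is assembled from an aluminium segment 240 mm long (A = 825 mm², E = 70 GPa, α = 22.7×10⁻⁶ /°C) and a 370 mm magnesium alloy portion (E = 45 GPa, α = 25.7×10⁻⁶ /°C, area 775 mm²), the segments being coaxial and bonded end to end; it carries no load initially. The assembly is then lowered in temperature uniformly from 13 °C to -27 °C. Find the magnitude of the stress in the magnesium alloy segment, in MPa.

With the walls removed the bar would change length by δ_free = Σ αᵢΔT Lᵢ = 22.7×10⁻⁶×40×240 + 25.7×10⁻⁶×40×370 = 0.5983 mm.
The walls prevent any net length change, so an axial force P (same in every segment) develops. Compatibility: P · Σ Lᵢ/(AᵢEᵢ) = δ_free.
Σ Lᵢ/(AᵢEᵢ) = 240/(825×70×10³) + 370/(775×45×10³) = 1.477×10⁻⁵ mm/N.
So P = 0.5983 / 1.477×10⁻⁵ = 40.52 kN, tensile.
σ_{magnesium alloy} = P / A = 40520 / 775 = 52.28 MPa.

σ ≈ 52.3 MPa (tensile)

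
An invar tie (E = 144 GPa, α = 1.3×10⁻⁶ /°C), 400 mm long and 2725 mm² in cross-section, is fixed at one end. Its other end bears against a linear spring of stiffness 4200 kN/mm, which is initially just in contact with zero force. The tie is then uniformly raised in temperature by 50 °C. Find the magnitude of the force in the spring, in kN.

P ≈ 20.7 kN

The unrestrained thermal change is αΔT L = 1.3×10⁻⁶ × 50 × 400 = 0.026 mm.
With a force P in the spring, the elastic change of the tie is PL/(AE) and that of the spring is P/k; compatibility requires their sum to equal δ_free.
P [ L/(AE) + 1/k ] = δ_free → P [ 400/(2725×144×10³) + 1/(4200×10³) ] = 0.026.
P = 0.026 / 1.257×10⁻⁶ = 20680 N.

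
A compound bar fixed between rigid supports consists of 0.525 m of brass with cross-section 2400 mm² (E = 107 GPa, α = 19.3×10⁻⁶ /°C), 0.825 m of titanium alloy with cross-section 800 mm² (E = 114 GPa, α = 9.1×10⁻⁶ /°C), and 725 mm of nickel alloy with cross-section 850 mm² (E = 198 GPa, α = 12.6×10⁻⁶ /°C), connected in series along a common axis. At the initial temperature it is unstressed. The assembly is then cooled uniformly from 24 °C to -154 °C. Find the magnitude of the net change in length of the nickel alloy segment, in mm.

|ΔL| ≈ 0.293 mm

Free thermal contraction of the whole bar: Σ αᵢΔT Lᵢ = 19.3×10⁻⁶×178×525 + 9.1×10⁻⁶×178×825 + 12.6×10⁻⁶×178×725 = 4.766 mm.
Since the ends are fixed, an axial force P builds up, equal in every segment, with P · Σ Lᵢ/(AᵢEᵢ) = δ_free.
The series flexibility is Σ Lᵢ/(AᵢEᵢ) = 525/(2400×107×10³) + 825/(800×114×10³) + 725/(850×198×10³) = 1.54×10⁻⁵ mm/N.
Hence P = δ_free / Σ(L/AE) = 4.766/1.54×10⁻⁵ = 309.5 kN (tensile).
For the nickel alloy segment, free thermal change = 12.6×10⁻⁶×178×725 = 1.626 mm and elastic change from P = 309500×725/(850×198×10³) = 1.333 mm; these oppose, so the net change is 0.293 mm (segment shortens).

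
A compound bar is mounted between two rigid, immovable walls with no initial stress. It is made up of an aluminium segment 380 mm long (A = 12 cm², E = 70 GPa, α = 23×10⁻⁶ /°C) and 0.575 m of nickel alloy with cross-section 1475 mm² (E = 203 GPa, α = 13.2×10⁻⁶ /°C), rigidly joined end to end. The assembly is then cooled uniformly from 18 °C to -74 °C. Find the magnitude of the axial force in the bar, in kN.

Free thermal contraction of the whole bar: Σ αᵢΔT Lᵢ = 23×10⁻⁶×92×380 + 13.2×10⁻⁶×92×575 = 1.502 mm.
The rigid supports impose zero overall length change; the single axial force P common to all segments must satisfy P Σ Lᵢ/(AᵢEᵢ) = δ_free.
The series flexibility is Σ Lᵢ/(AᵢEᵢ) = 380/(1200×70×10³) + 575/(1475×203×10³) = 6.444×10⁻⁶ mm/N.
Hence P = δ_free / Σ(L/AE) = 1.502/6.444×10⁻⁶ = 233.1 kN (tensile).

P ≈ 233 kN (tensile)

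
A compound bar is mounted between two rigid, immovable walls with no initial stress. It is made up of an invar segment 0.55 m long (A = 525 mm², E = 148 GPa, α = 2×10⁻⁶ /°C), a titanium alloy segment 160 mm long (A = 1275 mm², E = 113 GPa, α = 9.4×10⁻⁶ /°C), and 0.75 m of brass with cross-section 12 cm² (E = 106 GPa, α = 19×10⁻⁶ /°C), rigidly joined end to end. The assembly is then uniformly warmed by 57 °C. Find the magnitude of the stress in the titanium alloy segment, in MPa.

σ ≈ 53.5 MPa (compressive)

With the walls removed the bar would change length by δ_free = Σ αᵢΔT Lᵢ = 2×10⁻⁶×57×550 + 9.4×10⁻⁶×57×160 + 19×10⁻⁶×57×750 = 0.9607 mm.
The rigid supports impose zero overall length change; the single axial force P common to all segments must satisfy P Σ Lᵢ/(AᵢEᵢ) = δ_free.
The series flexibility is Σ Lᵢ/(AᵢEᵢ) = 550/(525×148×10³) + 160/(1275×113×10³) + 750/(1200×106×10³) = 1.409×10⁻⁵ mm/N.
So P = 0.9607 / 1.409×10⁻⁵ = 68.2 kN, compressive.
σ_{titanium alloy} = P / A = 68200 / 1275 = 53.49 MPa.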